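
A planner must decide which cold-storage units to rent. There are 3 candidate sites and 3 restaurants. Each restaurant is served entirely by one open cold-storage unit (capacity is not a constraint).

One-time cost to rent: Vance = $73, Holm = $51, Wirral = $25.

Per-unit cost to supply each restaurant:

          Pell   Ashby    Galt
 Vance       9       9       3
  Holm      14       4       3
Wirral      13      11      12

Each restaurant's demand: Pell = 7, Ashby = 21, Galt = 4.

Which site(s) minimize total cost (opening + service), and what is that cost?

Open Holm only; minimum total cost 245.

For any fixed open set, each restaurant goes to its cheapest open site; total = fixed + service.
{Holm}: Pell→Holm 14·7=98, Ashby→Holm 4·21=84, Galt→Holm 3·4=12. Service 194; fixed 51; total 245.
{Holm, Wirral}: Pell→Wirral 13·7=91, Ashby→Holm 4·21=84, Galt→Holm 3·4=12. Service 187; fixed 76; total 263.
{Vance, Holm}: service 159 + fixed 124 = 283
{Vance, Holm, Wirral}: service 159 + fixed 149 = 308
No other subset beats 245.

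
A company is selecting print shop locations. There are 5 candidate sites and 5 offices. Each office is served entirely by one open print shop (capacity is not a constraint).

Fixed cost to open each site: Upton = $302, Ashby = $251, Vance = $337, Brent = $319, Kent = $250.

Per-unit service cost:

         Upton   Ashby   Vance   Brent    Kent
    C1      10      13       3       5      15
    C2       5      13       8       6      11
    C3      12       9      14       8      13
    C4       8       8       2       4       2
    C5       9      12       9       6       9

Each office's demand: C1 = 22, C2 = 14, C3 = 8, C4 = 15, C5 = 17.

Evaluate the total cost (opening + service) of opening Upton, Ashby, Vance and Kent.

Total cost: 1531

Each office is assigned to its cheapest site among the open ones.
{Upton, Ashby, Vance, Kent}: C1→Vance 3·22=66, C2→Upton 5·14=70, C3→Ashby 9·8=72, C4→Vance 2·15=30, C5→Upton 9·17=153. Service 391; fixed 1140; total 1531.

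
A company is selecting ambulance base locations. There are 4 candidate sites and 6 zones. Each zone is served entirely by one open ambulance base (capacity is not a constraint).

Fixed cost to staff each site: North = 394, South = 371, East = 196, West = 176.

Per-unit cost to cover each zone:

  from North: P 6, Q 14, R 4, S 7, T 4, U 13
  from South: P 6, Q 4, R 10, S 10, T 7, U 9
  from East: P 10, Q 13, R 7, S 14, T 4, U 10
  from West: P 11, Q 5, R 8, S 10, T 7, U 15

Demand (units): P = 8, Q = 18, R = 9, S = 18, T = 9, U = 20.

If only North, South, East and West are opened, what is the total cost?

Total cost: 1635

Each zone is assigned to its cheapest site among the open ones.
{North, South, East, West}: P→North 6·8=48, Q→South 4·18=72, R→North 4·9=36, S→North 7·18=126, T→North 4·9=36, U→South 9·20=180. Service 498; fixed 1137; total 1635.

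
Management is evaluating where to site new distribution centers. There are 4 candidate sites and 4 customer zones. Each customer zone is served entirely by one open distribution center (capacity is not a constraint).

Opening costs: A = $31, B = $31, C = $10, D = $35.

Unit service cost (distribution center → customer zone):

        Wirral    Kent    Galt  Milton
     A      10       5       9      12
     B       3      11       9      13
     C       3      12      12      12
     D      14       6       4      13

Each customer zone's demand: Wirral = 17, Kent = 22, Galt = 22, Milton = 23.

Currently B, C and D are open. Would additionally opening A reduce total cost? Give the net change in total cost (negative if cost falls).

Current service cost with {B, C, D}: 547.
Adding A: each customer zone re-picks its cheapest; new service cost 525, saving 22.
Extra fixed cost: 31. Net change = 31 − 22 = 9.
(Totals: 623 → 632.)

No — net change +9 (cost rises by 9).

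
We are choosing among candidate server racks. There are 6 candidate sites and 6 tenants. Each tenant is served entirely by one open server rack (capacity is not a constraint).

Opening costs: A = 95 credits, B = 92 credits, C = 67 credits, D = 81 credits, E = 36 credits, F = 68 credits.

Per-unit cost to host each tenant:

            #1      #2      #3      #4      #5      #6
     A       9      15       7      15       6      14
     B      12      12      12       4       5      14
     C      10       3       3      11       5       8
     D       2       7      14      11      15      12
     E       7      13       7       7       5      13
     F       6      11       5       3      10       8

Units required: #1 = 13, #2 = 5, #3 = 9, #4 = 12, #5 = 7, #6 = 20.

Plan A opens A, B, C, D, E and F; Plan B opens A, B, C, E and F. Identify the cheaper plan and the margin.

Plan A: {A, B, C, D, E, F}: #1→D 2·13=26, #2→C 3·5=15, #3→C 3·9=27, #4→F 3·12=36, #5→B 5·7=35, #6→C 8·20=160. Service 299; fixed 439; total 738.
Plan B: {A, B, C, E, F}: #1→F 6·13=78, #2→C 3·5=15, #3→C 3·9=27, #4→F 3·12=36, #5→B 5·7=35, #6→C 8·20=160. Service 351; fixed 358; total 709.
Difference: |738 − 709| = 29.

Plan B is cheaper by 29.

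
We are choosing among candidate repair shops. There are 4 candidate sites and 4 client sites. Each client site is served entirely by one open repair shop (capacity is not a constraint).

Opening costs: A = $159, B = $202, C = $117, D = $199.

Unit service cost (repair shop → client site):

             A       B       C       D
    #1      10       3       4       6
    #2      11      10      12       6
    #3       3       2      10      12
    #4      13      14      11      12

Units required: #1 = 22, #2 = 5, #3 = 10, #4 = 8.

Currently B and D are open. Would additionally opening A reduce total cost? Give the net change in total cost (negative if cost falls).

No — net change +159 (cost rises by 159).

Current service cost with {B, D}: 212.
Adding A: each client site re-picks its cheapest; new service cost 212, saving 0.
Extra fixed cost: 159. Net change = 159 − 0 = 159.
(Totals: 613 → 772.)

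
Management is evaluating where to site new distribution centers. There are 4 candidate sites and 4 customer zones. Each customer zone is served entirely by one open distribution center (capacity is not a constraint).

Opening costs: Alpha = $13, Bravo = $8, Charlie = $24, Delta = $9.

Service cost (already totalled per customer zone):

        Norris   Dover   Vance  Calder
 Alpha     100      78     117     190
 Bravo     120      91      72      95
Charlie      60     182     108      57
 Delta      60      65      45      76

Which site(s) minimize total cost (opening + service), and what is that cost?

For any fixed open set, each customer zone goes to its cheapest open site; total = fixed + service.
{Delta}: Norris→Delta 60, Dover→Delta 65, Vance→Delta 45, Calder→Delta 76. Service 246; fixed 9; total 255.
{Charlie, Delta}: service 227 + fixed 33 = 260
{Bravo, Delta}: Norris→Delta 60, Dover→Delta 65, Vance→Delta 45, Calder→Delta 76. Service 246; fixed 17; total 263.
{Alpha, Bravo, Charlie, Delta}: service 227 + fixed 54 = 281
(All 15 nonempty subsets were checked; Delta only is lowest.)

Open Delta only; minimum total cost 255.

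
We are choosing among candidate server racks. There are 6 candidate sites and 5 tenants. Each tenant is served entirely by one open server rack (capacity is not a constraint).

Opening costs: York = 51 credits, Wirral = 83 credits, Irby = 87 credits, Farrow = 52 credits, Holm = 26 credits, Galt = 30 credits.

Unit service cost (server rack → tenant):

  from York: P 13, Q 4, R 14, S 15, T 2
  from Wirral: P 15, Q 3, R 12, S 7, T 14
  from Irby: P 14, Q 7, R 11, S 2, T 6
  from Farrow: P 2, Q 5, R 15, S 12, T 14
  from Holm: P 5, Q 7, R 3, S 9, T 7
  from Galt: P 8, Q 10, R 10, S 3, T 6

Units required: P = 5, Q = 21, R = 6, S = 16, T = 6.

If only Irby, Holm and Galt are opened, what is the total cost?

Each tenant is assigned to its cheapest site among the open ones.
{Irby, Holm, Galt}: P→Holm 5·5=25, Q→Irby 7·21=147, R→Holm 3·6=18, S→Irby 2·16=32, T→Irby 6·6=36. Service 258; fixed 143; total 401.

Total cost: 401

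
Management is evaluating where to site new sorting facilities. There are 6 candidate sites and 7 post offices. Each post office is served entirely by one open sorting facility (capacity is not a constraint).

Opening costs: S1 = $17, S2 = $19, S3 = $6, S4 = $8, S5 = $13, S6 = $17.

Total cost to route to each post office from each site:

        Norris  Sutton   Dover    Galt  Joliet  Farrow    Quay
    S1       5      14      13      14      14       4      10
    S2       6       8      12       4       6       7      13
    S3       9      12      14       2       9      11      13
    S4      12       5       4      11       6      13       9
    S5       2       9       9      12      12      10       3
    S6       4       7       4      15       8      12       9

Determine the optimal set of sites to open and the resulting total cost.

For any fixed open set, each post office goes to its cheapest open site; total = fixed + service.
{S3, S4, S5}: Norris→S5 2, Sutton→S4 5, Dover→S4 4, Galt→S3 2, Joliet→S4 6, Farrow→S5 10, Quay→S5 3. Service 32; fixed 27; total 59.
{S3, S4}: Norris→S3 9, Sutton→S4 5, Dover→S4 4, Galt→S3 2, Joliet→S4 6, Farrow→S3 11, Quay→S4 9. Service 46; fixed 14; total 60.
{S4, S5}: service 41 + fixed 21 = 62
{S1, S2, S3, S4, S5, S6}: service 26 + fixed 80 = 106
No other subset beats 59.

Open S3, S4 and S5; minimum total cost 59.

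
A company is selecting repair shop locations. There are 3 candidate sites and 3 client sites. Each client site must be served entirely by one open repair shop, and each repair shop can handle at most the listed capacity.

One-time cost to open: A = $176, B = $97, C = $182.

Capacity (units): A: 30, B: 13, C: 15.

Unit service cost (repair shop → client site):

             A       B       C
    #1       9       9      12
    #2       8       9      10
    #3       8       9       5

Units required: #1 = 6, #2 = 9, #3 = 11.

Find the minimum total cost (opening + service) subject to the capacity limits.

Minimum total cost: 390

Open {A}: #1→A 9·6=54, #2→A 8·9=72, #3→A 8·11=88.
Loads: A carries 26/30. Service 214; fixed 176; total 390.
Next best feasible plan costs 487.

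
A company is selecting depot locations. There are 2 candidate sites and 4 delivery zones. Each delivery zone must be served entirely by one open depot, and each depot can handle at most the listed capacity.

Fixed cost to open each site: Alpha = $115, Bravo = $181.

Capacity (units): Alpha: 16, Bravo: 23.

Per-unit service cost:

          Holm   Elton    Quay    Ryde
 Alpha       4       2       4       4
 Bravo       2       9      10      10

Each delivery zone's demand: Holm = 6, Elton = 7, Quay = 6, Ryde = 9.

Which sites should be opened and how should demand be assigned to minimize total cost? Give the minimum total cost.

Minimum total cost: 418

Open {Alpha, Bravo}: Holm→Bravo 2·6=12, Elton→Alpha 2·7=14, Quay→Bravo 10·6=60, Ryde→Alpha 4·9=36.
Loads: Alpha carries 16/16, Bravo carries 12/23. Service 122; fixed 296; total 418.
Next best feasible plan costs 431.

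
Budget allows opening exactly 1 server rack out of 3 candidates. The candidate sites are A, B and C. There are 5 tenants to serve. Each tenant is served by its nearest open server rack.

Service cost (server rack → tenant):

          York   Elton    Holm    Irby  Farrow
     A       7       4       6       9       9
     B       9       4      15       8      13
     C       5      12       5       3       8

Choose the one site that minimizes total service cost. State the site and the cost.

Choose C only; total service cost 33.

With exactly 1 open, each tenant uses its cheapest among the chosen.
{C}: York→C 5, Elton→C 12, Holm→C 5, Irby→C 3, Farrow→C 8. Service cost 33.
{A}: service cost 35
{B}: service cost 49
Among all 3 size-1 choices, {C} is lowest.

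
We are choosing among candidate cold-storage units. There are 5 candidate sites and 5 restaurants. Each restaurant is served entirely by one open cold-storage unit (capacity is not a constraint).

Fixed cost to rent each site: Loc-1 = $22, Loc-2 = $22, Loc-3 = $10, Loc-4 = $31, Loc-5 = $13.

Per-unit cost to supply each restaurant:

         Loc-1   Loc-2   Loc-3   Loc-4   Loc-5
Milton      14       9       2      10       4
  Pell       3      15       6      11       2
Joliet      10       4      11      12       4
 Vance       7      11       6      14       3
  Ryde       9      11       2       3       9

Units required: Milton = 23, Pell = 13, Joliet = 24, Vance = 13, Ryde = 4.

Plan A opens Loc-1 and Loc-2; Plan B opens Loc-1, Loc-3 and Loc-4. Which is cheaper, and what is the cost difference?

Plan B is cheaper by 39.

Plan A: {Loc-1, Loc-2}: Milton→Loc-2 9·23=207, Pell→Loc-1 3·13=39, Joliet→Loc-2 4·24=96, Vance→Loc-1 7·13=91, Ryde→Loc-1 9·4=36. Service 469; fixed 44; total 513.
Plan B: {Loc-1, Loc-3, Loc-4}: Milton→Loc-3 2·23=46, Pell→Loc-1 3·13=39, Joliet→Loc-1 10·24=240, Vance→Loc-3 6·13=78, Ryde→Loc-3 2·4=8. Service 411; fixed 63; total 474.
Difference: |513 − 474| = 39.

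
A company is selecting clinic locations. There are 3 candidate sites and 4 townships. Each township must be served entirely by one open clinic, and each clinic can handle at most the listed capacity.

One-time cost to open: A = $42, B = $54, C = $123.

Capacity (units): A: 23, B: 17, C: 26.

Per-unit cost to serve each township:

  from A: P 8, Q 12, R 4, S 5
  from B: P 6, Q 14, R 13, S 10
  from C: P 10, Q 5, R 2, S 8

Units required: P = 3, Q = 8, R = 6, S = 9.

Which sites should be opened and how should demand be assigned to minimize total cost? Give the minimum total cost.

Minimum total cost: 277

Open {C}: P→C 10·3=30, Q→C 5·8=40, R→C 2·6=12, S→C 8·9=72.
Loads: C carries 26/26. Service 154; fixed 123; total 277.
Next best feasible plan costs 279.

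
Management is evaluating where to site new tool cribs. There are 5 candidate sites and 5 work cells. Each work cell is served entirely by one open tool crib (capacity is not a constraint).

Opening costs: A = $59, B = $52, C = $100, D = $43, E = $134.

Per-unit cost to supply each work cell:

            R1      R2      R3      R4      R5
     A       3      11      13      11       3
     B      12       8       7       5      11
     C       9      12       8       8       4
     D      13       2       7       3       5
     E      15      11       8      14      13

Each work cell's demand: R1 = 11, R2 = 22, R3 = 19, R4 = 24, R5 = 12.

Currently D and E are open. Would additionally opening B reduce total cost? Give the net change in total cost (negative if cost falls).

No — net change +41 (cost rises by 41).

Current service cost with {D, E}: 452.
Adding B: each work cell re-picks its cheapest; new service cost 441, saving 11.
Extra fixed cost: 52. Net change = 52 − 11 = 41.
(Totals: 629 → 670.)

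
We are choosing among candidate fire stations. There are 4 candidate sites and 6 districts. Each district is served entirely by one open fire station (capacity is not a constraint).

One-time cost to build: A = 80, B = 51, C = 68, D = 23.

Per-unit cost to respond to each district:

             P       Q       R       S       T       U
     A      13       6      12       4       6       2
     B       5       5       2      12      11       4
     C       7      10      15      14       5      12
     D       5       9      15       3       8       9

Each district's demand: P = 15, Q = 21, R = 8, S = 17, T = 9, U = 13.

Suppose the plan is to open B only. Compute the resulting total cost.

Each district is assigned to its cheapest site among the open ones.
{B}: P→B 5·15=75, Q→B 5·21=105, R→B 2·8=16, S→B 12·17=204, T→B 11·9=99, U→B 4·13=52. Service 551; fixed 51; total 602.

Total cost: 602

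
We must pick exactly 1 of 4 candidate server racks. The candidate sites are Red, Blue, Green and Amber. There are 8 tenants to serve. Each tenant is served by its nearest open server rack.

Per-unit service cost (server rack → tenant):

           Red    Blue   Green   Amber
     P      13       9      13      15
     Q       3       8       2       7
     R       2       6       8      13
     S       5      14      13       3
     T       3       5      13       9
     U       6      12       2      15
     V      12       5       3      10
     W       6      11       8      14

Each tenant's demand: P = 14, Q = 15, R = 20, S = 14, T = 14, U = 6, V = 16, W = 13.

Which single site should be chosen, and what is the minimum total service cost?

With exactly 1 open, each tenant uses its cheapest among the chosen.
{Red}: P→Red 13·14=182, Q→Red 3·15=45, R→Red 2·20=40, S→Red 5·14=70, T→Red 3·14=42, U→Red 6·6=36, V→Red 12·16=192, W→Red 6·13=78. Service cost 685.
{Green}: service cost 900
{Blue}: service cost 927
Among all 4 size-1 choices, {Red} is lowest.

Choose Red only; total service cost 685.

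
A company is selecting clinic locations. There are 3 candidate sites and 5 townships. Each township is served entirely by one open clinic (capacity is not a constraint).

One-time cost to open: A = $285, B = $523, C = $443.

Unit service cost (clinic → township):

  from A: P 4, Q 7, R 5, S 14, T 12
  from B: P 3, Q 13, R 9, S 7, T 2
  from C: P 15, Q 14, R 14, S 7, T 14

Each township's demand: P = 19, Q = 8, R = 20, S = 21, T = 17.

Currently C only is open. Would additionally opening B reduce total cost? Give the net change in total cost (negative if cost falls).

Current service cost with {C}: 1062.
Adding B: each township re-picks its cheapest; new service cost 522, saving 540.
Extra fixed cost: 523. Net change = 523 − 540 = -17.
(Totals: 1505 → 1488.)

Yes — net change −17 (cost falls by 17).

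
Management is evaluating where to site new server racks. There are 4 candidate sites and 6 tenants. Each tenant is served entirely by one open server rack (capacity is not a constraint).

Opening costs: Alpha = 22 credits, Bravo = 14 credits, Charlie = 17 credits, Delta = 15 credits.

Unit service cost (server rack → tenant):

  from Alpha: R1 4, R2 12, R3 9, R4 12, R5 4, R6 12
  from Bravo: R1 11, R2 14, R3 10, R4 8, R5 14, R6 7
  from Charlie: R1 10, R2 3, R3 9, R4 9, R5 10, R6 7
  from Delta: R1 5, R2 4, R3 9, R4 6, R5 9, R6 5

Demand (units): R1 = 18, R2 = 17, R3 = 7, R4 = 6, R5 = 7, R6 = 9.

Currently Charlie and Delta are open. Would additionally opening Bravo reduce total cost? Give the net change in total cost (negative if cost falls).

No — net change +14 (cost rises by 14).

Current service cost with {Charlie, Delta}: 348.
Adding Bravo: each tenant re-picks its cheapest; new service cost 348, saving 0.
Extra fixed cost: 14. Net change = 14 − 0 = 14.
(Totals: 380 → 394.)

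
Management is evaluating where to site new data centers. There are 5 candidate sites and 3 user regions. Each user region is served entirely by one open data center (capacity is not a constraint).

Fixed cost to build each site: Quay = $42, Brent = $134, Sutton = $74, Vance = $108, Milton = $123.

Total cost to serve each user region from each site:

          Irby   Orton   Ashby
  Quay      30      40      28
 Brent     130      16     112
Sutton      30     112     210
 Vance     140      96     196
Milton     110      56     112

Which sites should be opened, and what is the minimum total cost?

For any fixed open set, each user region goes to its cheapest open site; total = fixed + service.
{Quay}: Irby→Quay 30, Orton→Quay 40, Ashby→Quay 28. Service 98; fixed 42; total 140.
{Quay, Sutton}: Irby→Quay 30, Orton→Quay 40, Ashby→Quay 28. Service 98; fixed 116; total 214.
{Quay, Vance}: service 98 + fixed 150 = 248
{Quay, Brent, Sutton, Vance, Milton}: Irby→Quay 30, Orton→Brent 16, Ashby→Quay 28. Service 74; fixed 481; total 555.
No other subset beats 140.

Open Quay only; minimum total cost 140.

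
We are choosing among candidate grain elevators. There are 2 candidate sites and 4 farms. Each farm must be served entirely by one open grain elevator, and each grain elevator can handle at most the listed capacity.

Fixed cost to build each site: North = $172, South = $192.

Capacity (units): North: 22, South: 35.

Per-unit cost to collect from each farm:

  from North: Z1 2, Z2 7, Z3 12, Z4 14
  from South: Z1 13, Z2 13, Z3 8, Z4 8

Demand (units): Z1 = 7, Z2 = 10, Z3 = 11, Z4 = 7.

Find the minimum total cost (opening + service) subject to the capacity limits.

Minimum total cost: 557

Open {South}: Z1→South 13·7=91, Z2→South 13·10=130, Z3→South 8·11=88, Z4→South 8·7=56.
Loads: South carries 35/35. Service 365; fixed 192; total 557.
Next best feasible plan costs 592.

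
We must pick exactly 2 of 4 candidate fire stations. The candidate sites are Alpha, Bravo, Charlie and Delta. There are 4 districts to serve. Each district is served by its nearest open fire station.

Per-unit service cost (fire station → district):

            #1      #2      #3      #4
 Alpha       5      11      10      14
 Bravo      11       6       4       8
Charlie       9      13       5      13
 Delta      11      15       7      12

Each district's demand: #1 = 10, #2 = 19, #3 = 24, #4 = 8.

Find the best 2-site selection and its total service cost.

Choose Alpha and Bravo; total service cost 324.

With exactly 2 open, each district uses its cheapest among the chosen.
{Alpha, Bravo}: #1→Alpha 5·10=50, #2→Bravo 6·19=114, #3→Bravo 4·24=96, #4→Bravo 8·8=64. Service cost 324.
{Bravo, Charlie}: service cost 364
{Bravo, Delta}: service cost 384
Among all 6 size-2 choices, {Alpha, Bravo} is lowest.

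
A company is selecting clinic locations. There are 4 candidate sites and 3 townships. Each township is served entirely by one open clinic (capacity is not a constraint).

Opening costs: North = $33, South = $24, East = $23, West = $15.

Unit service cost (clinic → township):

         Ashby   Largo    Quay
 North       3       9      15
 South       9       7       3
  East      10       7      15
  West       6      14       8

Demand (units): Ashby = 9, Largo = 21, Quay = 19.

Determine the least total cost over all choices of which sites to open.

For any fixed open set, each township goes to its cheapest open site; total = fixed + service.
{North, South}: Ashby→North 3·9=27, Largo→South 7·21=147, Quay→South 3·19=57. Service 231; fixed 57; total 288.
{South, West}: Ashby→West 6·9=54, Largo→South 7·21=147, Quay→South 3·19=57. Service 258; fixed 39; total 297.
{North, South, West}: service 231 + fixed 72 = 303
{North, South, East, West}: Ashby→North 3·9=27, Largo→South 7·21=147, Quay→South 3·19=57. Service 231; fixed 95; total 326.
(All 15 nonempty subsets were checked; North and South is lowest.)

Minimum total cost: 288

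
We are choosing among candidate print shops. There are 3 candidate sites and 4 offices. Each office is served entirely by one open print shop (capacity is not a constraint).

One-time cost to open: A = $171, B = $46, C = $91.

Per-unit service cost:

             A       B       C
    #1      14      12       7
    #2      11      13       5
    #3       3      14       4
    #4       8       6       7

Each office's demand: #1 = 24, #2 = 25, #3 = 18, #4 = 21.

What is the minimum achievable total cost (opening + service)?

For any fixed open set, each office goes to its cheapest open site; total = fixed + service.
{C}: #1→C 7·24=168, #2→C 5·25=125, #3→C 4·18=72, #4→C 7·21=147. Service 512; fixed 91; total 603.
{B, C}: service 491 + fixed 137 = 628
{A, C}: service 494 + fixed 262 = 756
{A, B, C}: service 473 + fixed 308 = 781
No other subset beats 603.

Minimum total cost: 603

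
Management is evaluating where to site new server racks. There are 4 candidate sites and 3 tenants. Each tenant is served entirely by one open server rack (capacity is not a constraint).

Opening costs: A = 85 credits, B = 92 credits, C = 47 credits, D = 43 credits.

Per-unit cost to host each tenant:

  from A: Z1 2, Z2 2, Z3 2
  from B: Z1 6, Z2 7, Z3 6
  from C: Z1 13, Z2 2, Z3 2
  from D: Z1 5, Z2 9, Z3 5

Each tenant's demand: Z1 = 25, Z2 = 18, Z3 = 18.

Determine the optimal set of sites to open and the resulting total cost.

For any fixed open set, each tenant goes to its cheapest open site; total = fixed + service.
{A}: Z1→A 2·25=50, Z2→A 2·18=36, Z3→A 2·18=36. Service 122; fixed 85; total 207.
{A, D}: service 122 + fixed 128 = 250
{A, C}: service 122 + fixed 132 = 254
{A, B, C, D}: service 122 + fixed 267 = 389
No other subset beats 207.

Open A only; minimum total cost 207.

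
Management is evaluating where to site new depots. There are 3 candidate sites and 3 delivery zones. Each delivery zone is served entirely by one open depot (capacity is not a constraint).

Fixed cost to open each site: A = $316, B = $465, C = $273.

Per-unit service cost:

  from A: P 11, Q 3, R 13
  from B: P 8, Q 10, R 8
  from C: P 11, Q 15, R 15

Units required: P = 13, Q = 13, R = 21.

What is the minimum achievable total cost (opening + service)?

For any fixed open set, each delivery zone goes to its cheapest open site; total = fixed + service.
{A}: P→A 11·13=143, Q→A 3·13=39, R→A 13·21=273. Service 455; fixed 316; total 771.
{B}: service 402 + fixed 465 = 867
{C}: service 653 + fixed 273 = 926
{A, B, C}: service 311 + fixed 1054 = 1365
(All 7 nonempty subsets were checked; A only is lowest.)

Minimum total cost: 771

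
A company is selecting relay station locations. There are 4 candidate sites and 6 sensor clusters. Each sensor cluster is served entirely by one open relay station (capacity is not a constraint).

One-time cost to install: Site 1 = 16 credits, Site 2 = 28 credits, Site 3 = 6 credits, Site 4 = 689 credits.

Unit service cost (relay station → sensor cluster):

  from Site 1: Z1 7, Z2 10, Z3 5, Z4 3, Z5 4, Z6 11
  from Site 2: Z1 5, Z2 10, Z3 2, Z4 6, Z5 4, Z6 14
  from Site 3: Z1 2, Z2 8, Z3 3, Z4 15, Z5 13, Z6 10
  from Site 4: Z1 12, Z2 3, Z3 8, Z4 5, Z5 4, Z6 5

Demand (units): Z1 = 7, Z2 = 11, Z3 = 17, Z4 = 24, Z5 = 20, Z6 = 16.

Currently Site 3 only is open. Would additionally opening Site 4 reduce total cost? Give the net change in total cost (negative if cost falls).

Current service cost with {Site 3}: 933.
Adding Site 4: each sensor cluster re-picks its cheapest; new service cost 378, saving 555.
Extra fixed cost: 689. Net change = 689 − 555 = 134.
(Totals: 939 → 1073.)

No — net change +134 (cost rises by 134).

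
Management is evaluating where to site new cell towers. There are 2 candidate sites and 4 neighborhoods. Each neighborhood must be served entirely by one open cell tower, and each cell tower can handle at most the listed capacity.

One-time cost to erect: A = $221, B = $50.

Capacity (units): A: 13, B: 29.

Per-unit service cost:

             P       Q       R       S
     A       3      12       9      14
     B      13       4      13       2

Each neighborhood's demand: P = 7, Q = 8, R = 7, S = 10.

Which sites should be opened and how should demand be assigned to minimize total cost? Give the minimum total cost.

Minimum total cost: 435

Open {A, B}: P→A 3·7=21, Q→B 4·8=32, R→B 13·7=91, S→B 2·10=20.
Loads: A carries 7/13, B carries 25/29. Service 164; fixed 271; total 435.
Next best feasible plan costs 477.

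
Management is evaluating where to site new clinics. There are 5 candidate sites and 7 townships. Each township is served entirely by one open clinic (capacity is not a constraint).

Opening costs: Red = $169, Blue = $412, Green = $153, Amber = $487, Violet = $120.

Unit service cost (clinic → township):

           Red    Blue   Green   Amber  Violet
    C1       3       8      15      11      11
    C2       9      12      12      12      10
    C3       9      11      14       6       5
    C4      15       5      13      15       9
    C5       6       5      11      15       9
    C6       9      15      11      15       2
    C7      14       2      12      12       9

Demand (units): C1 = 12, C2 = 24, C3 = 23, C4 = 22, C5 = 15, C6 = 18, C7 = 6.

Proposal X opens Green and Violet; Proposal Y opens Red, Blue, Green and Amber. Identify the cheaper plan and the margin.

Proposal X is cheaper by 787.

Proposal X: {Green, Violet}: C1→Violet 11·12=132, C2→Violet 10·24=240, C3→Violet 5·23=115, C4→Violet 9·22=198, C5→Violet 9·15=135, C6→Violet 2·18=36, C7→Violet 9·6=54. Service 910; fixed 273; total 1183.
Proposal Y: {Red, Blue, Green, Amber}: C1→Red 3·12=36, C2→Red 9·24=216, C3→Amber 6·23=138, C4→Blue 5·22=110, C5→Blue 5·15=75, C6→Red 9·18=162, C7→Blue 2·6=12. Service 749; fixed 1221; total 1970.
Difference: |1183 − 1970| = 787.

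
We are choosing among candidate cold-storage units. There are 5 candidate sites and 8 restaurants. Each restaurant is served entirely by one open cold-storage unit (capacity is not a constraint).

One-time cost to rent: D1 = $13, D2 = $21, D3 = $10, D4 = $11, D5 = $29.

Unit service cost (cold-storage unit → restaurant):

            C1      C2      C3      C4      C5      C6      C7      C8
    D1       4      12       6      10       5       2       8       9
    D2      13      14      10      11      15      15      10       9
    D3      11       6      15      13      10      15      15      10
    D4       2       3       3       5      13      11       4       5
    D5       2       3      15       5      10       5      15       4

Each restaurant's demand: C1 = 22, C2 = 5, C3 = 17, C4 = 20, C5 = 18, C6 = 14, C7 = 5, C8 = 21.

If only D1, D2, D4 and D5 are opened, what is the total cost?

Total cost: 506

Each restaurant is assigned to its cheapest site among the open ones.
{D1, D2, D4, D5}: C1→D4 2·22=44, C2→D4 3·5=15, C3→D4 3·17=51, C4→D4 5·20=100, C5→D1 5·18=90, C6→D1 2·14=28, C7→D4 4·5=20, C8→D5 4·21=84. Service 432; fixed 74; total 506.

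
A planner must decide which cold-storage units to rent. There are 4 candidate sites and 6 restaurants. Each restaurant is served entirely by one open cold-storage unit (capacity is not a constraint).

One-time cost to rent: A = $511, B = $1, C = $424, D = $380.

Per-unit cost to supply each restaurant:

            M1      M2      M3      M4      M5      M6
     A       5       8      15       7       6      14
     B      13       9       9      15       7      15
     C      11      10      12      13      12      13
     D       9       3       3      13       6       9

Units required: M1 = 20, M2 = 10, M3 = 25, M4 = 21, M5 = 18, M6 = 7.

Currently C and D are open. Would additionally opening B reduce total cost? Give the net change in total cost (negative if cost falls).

Current service cost with {C, D}: 729.
Adding B: each restaurant re-picks its cheapest; new service cost 729, saving 0.
Extra fixed cost: 1. Net change = 1 − 0 = 1.
(Totals: 1533 → 1534.)

No — net change +1 (cost rises by 1).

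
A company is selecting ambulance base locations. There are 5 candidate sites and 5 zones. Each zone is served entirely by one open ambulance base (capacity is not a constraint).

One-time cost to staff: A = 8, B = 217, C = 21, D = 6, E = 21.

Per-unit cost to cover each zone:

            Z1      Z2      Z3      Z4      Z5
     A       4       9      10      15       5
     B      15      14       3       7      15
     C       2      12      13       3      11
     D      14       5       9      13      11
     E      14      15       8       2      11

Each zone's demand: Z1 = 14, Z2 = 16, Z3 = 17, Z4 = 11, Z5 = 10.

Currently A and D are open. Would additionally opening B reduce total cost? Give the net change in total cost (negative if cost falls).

No — net change +49 (cost rises by 49).

Current service cost with {A, D}: 482.
Adding B: each zone re-picks its cheapest; new service cost 314, saving 168.
Extra fixed cost: 217. Net change = 217 − 168 = 49.
(Totals: 496 → 545.)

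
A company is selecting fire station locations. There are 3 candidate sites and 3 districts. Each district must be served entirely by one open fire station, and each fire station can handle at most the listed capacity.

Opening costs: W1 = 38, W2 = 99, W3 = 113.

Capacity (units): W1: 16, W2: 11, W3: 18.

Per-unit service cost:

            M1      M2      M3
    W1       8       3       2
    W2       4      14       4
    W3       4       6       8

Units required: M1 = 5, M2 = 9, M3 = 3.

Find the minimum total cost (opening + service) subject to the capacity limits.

Minimum total cost: 190

Open {W1, W2}: M1→W2 4·5=20, M2→W1 3·9=27, M3→W1 2·3=6.
Loads: W1 carries 12/16, W2 carries 5/11. Service 53; fixed 137; total 190.
Next best feasible plan costs 196.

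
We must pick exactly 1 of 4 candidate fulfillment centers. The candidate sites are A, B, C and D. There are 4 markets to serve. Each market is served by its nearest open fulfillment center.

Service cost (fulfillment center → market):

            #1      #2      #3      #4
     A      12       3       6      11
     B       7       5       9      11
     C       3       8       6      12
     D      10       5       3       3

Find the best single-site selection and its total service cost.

With exactly 1 open, each market uses its cheapest among the chosen.
{D}: #1→D 10, #2→D 5, #3→D 3, #4→D 3. Service cost 21.
{C}: service cost 29
{A}: service cost 32
Among all 4 size-1 choices, {D} is lowest.

Choose D only; total service cost 21.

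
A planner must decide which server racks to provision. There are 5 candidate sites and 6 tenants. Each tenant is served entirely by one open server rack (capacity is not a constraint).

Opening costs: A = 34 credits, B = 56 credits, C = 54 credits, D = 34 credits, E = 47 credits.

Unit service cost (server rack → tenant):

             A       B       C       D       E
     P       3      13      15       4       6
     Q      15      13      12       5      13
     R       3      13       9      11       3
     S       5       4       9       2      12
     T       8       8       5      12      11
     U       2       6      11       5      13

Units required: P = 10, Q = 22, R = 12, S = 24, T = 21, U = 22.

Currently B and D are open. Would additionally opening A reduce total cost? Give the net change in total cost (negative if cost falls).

Yes — net change −138 (cost falls by 138).

Current service cost with {B, D}: 608.
Adding A: each tenant re-picks its cheapest; new service cost 436, saving 172.
Extra fixed cost: 34. Net change = 34 − 172 = -138.
(Totals: 698 → 560.)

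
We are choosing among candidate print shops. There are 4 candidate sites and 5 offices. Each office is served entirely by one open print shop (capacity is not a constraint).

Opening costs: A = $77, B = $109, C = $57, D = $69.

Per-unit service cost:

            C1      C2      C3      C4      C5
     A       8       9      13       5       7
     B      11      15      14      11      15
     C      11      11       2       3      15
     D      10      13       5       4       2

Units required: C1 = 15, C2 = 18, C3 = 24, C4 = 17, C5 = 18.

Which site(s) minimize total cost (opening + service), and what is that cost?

Open C and D; minimum total cost 609.

For any fixed open set, each office goes to its cheapest open site; total = fixed + service.
{C, D}: C1→D 10·15=150, C2→C 11·18=198, C3→C 2·24=48, C4→C 3·17=51, C5→D 2·18=36. Service 483; fixed 126; total 609.
{A, C, D}: C1→A 8·15=120, C2→A 9·18=162, C3→C 2·24=48, C4→C 3·17=51, C5→D 2·18=36. Service 417; fixed 203; total 620.
{A, C}: C1→A 8·15=120, C2→A 9·18=162, C3→C 2·24=48, C4→C 3·17=51, C5→A 7·18=126. Service 507; fixed 134; total 641.
{A, B, C, D}: service 417 + fixed 312 = 729
(All 15 nonempty subsets were checked; C and D is lowest.)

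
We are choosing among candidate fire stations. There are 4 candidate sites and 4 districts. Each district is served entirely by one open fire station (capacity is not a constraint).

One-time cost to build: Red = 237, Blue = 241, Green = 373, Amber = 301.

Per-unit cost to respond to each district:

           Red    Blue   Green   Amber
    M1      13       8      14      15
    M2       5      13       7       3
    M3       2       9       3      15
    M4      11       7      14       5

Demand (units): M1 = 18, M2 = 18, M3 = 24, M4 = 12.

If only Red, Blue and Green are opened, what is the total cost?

Each district is assigned to its cheapest site among the open ones.
{Red, Blue, Green}: M1→Blue 8·18=144, M2→Red 5·18=90, M3→Red 2·24=48, M4→Blue 7·12=84. Service 366; fixed 851; total 1217.

Total cost: 1217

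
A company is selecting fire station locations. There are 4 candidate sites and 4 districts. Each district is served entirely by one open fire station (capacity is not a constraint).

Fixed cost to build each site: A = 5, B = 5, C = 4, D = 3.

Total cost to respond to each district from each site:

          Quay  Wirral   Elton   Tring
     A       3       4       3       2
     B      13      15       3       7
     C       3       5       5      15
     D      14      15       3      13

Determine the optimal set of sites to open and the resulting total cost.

Open A only; minimum total cost 17.

For any fixed open set, each district goes to its cheapest open site; total = fixed + service.
{A}: Quay→A 3, Wirral→A 4, Elton→A 3, Tring→A 2. Service 12; fixed 5; total 17.
{A, D}: Quay→A 3, Wirral→A 4, Elton→A 3, Tring→A 2. Service 12; fixed 8; total 20.
{A, C}: service 12 + fixed 9 = 21
{A, B, C, D}: service 12 + fixed 17 = 29
No other subset beats 17.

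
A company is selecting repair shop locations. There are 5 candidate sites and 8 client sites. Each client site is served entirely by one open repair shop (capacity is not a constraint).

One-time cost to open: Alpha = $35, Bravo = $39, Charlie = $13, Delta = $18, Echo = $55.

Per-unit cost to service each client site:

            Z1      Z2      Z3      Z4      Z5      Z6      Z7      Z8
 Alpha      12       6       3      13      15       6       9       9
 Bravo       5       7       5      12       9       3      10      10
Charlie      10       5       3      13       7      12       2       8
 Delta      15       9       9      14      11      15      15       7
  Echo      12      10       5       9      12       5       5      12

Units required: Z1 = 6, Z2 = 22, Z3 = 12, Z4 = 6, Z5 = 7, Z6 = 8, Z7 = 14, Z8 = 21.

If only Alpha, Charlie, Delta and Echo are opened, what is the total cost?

Each client site is assigned to its cheapest site among the open ones.
{Alpha, Charlie, Delta, Echo}: Z1→Charlie 10·6=60, Z2→Charlie 5·22=110, Z3→Alpha 3·12=36, Z4→Echo 9·6=54, Z5→Charlie 7·7=49, Z6→Echo 5·8=40, Z7→Charlie 2·14=28, Z8→Delta 7·21=147. Service 524; fixed 121; total 645.

Total cost: 645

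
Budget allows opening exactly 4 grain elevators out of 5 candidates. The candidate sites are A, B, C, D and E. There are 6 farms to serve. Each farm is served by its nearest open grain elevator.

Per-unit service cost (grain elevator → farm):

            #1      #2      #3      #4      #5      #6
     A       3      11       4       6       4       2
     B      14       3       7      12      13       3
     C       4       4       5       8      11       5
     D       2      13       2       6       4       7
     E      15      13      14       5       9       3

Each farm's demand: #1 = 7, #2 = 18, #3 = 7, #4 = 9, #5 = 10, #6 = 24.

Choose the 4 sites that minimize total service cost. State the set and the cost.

With exactly 4 open, each farm uses its cheapest among the chosen.
{A, B, D, E}: #1→D 2·7=14, #2→B 3·18=54, #3→D 2·7=14, #4→E 5·9=45, #5→A 4·10=40, #6→A 2·24=48. Service cost 215.
{A, B, C, D}: service cost 224
{A, C, D, E}: service cost 233
Among all 5 size-4 choices, {A, B, D, E} is lowest.

Choose A, B, D and E; total service cost 215.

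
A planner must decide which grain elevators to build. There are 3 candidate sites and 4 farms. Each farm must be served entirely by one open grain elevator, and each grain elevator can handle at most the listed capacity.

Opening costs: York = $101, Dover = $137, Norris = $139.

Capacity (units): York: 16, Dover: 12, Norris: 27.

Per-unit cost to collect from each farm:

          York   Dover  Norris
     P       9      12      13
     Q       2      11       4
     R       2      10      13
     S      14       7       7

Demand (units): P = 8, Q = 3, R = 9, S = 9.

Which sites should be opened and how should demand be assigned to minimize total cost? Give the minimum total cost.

Open {York, Norris}: P→Norris 13·8=104, Q→York 2·3=6, R→York 2·9=18, S→Norris 7·9=63.
Loads: York carries 12/16, Norris carries 17/27. Service 191; fixed 240; total 431.
Next best feasible plan costs 437.

Minimum total cost: 431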